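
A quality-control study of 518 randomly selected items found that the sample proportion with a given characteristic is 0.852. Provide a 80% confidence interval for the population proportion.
(0.832, 0.872)

Proportion CI:
SE = √(p̂(1-p̂)/n) = √(0.852 · 0.148 / 518) = 0.01560

z* = 1.282
Margin = z* · SE = 1.282 · 0.01560 = 0.0200

CI: 0.852 ± 0.0200 = (0.832, 0.872)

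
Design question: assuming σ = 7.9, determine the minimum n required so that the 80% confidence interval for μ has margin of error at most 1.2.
n ≥ 72

For margin E ≤ 1.2:
n ≥ (z* · σ / E)²
n ≥ (1.282 · 7.9 / 1.2)²
n ≥ 71.23

Minimum n = 72 (rounding up)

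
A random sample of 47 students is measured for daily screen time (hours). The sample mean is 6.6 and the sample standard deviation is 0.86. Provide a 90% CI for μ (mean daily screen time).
(6.39, 6.81)

t-interval (σ unknown):
df = n - 1 = 46
t* = 1.679 for 90% confidence

Margin of error = t* · s/√n = 1.679 · 0.86/√47 = 0.21

CI: (6.39, 6.81)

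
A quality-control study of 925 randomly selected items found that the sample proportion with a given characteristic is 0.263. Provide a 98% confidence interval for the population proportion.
(0.229, 0.297)

Proportion CI:
SE = √(p̂(1-p̂)/n) = √(0.263 · 0.737 / 925) = 0.01448

z* = 2.326
Margin = z* · SE = 2.326 · 0.01448 = 0.0337

CI: 0.263 ± 0.0337 = (0.229, 0.297)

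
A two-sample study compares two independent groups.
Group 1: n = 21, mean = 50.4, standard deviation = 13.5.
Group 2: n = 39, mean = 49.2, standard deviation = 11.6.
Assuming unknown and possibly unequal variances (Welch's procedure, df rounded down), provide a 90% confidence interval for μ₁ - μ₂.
(-4.68, 7.08)

Difference: x̄₁ - x̄₂ = 1.20
SE = √(s₁²/n₁ + s₂²/n₂) = √(13.5²/21 + 11.6²/39) = 3.4826
df = 36.06 → 36 (Welch–Satterthwaite, rounded down)
t* = 1.688

CI: 1.20 ± 1.688 · 3.4826 = 1.20 ± 5.88 = (-4.68, 7.08)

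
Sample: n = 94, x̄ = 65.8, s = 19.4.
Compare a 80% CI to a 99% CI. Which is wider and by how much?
99% CI is wider by 5.36

df = 93
80% CI: t* = 1.291, (63.22, 68.38), width = 2 · t* · s/√n = 5.17
99% CI: t* = 2.630, (60.54, 71.06), width = 2 · t* · s/√n = 10.53

The 99% CI is wider by 10.53 - 5.17 = 5.36.
Higher confidence requires a wider interval.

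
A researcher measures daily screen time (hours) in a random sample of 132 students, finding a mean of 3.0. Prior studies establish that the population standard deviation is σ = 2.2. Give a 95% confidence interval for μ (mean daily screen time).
(2.62, 3.38)

z-interval (σ known):
z* = 1.960 for 95% confidence

Margin of error = z* · σ/√n = 1.960 · 2.2/√132 = 0.38

CI: (3.0 - 0.38, 3.0 + 0.38) = (2.62, 3.38)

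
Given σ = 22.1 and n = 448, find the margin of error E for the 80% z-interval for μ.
Margin of error = 1.34

Margin of error = z* · σ/√n
= 1.282 · 22.1/√448
= 1.282 · 22.1/21.1660
= 1.34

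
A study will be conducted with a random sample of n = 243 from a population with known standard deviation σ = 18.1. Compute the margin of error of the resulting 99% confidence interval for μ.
Margin of error = 2.99

Margin of error = z* · σ/√n
= 2.576 · 18.1/√243
= 2.576 · 18.1/15.5885
= 2.99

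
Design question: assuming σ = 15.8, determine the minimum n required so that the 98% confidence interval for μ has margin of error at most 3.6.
n ≥ 105

For margin E ≤ 3.6:
n ≥ (z* · σ / E)²
n ≥ (2.326 · 15.8 / 3.6)²
n ≥ 104.21

Minimum n = 105 (rounding up)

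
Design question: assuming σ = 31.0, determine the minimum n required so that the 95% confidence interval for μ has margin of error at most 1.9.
n ≥ 1023

For margin E ≤ 1.9:
n ≥ (z* · σ / E)²
n ≥ (1.960 · 31.0 / 1.9)²
n ≥ 1022.65

Minimum n = 1023 (rounding up)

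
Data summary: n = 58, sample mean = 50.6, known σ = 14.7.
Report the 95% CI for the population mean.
(46.82, 54.38)

z-interval (σ known):
z* = 1.960 for 95% confidence

Margin of error = z* · σ/√n = 1.960 · 14.7/√58 = 3.78

CI: (50.6 - 3.78, 50.6 + 3.78) = (46.82, 54.38)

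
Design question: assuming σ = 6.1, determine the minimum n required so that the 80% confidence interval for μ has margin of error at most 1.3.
n ≥ 37

For margin E ≤ 1.3:
n ≥ (z* · σ / E)²
n ≥ (1.282 · 6.1 / 1.3)²
n ≥ 36.19

Minimum n = 37 (rounding up)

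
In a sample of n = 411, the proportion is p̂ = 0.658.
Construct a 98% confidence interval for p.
(0.604, 0.712)

Proportion CI:
SE = √(p̂(1-p̂)/n) = √(0.658 · 0.342 / 411) = 0.02340

z* = 2.326
Margin = z* · SE = 2.326 · 0.02340 = 0.0544

CI: 0.658 ± 0.0544 = (0.604, 0.712)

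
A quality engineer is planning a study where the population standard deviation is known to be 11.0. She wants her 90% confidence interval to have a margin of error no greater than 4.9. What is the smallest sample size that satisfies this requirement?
n ≥ 14

For margin E ≤ 4.9:
n ≥ (z* · σ / E)²
n ≥ (1.645 · 11.0 / 4.9)²
n ≥ 13.64

Minimum n = 14 (rounding up)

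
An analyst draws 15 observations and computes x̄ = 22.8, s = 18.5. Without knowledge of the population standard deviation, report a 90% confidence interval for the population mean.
(14.39, 31.21)

t-interval (σ unknown):
df = n - 1 = 14
t* = 1.761 for 90% confidence

Margin of error = t* · s/√n = 1.761 · 18.5/√15 = 8.41

CI: (14.39, 31.21)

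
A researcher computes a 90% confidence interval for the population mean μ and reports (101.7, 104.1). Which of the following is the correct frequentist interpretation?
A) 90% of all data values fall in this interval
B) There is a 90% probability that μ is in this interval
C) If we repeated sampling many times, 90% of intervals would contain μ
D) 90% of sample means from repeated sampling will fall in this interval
C

A) Wrong — a CI is about the parameter μ, not individual data values.
B) Wrong — μ is fixed; the randomness lives in the interval, not in μ.
C) Correct — this is the frequentist long-run coverage interpretation.
D) Wrong — coverage applies to intervals containing μ, not to future x̄ values.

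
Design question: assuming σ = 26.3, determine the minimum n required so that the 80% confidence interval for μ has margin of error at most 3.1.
n ≥ 119

For margin E ≤ 3.1:
n ≥ (z* · σ / E)²
n ≥ (1.282 · 26.3 / 3.1)²
n ≥ 118.29

Minimum n = 119 (rounding up)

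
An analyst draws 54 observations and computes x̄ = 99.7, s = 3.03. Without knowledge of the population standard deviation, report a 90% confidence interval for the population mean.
(99.01, 100.39)

t-interval (σ unknown):
df = n - 1 = 53
t* = 1.674 for 90% confidence

Margin of error = t* · s/√n = 1.674 · 3.03/√54 = 0.69

CI: (99.01, 100.39)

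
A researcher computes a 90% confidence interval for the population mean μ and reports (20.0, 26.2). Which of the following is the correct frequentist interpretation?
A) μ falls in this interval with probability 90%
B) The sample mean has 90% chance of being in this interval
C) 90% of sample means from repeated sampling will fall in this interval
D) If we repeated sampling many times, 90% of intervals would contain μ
D

A) Wrong — μ is fixed; the randomness lives in the interval, not in μ.
B) Wrong — x̄ is observed and sits in the interval by construction.
C) Wrong — coverage applies to intervals containing μ, not to future x̄ values.
D) Correct — this is the frequentist long-run coverage interpretation.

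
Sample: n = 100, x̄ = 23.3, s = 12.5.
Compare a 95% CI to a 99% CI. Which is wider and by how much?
99% CI is wider by 1.60

df = 99
95% CI: t* = 1.984, (20.82, 25.78), width = 2 · t* · s/√n = 4.96
99% CI: t* = 2.626, (20.02, 26.58), width = 2 · t* · s/√n = 6.56

The 99% CI is wider by 6.56 - 4.96 = 1.60.
Higher confidence requires a wider interval.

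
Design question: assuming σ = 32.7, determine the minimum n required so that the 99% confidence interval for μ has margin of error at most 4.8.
n ≥ 308

For margin E ≤ 4.8:
n ≥ (z* · σ / E)²
n ≥ (2.576 · 32.7 / 4.8)²
n ≥ 307.97

Minimum n = 308 (rounding up)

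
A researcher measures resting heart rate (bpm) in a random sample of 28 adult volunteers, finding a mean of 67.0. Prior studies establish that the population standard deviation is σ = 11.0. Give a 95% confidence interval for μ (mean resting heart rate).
(62.93, 71.07)

z-interval (σ known):
z* = 1.960 for 95% confidence

Margin of error = z* · σ/√n = 1.960 · 11.0/√28 = 4.07

CI: (67.0 - 4.07, 67.0 + 4.07) = (62.93, 71.07)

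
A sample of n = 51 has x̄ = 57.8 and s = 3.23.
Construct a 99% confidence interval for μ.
(56.59, 59.01)

t-interval (σ unknown):
df = n - 1 = 50
t* = 2.678 for 99% confidence

Margin of error = t* · s/√n = 2.678 · 3.23/√51 = 1.21

CI: (56.59, 59.01)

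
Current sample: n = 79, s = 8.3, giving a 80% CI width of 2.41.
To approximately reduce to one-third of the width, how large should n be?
n ≈ 711

CI width ∝ 1/√n
To reduce width by factor 3, need √n to grow by 3 → need 3² = 9 times as many samples.

Current: n = 79, width = 2.41
New: n = 711, width ≈ 0.80

Width reduced by factor of 2.41/0.80 = 3.01.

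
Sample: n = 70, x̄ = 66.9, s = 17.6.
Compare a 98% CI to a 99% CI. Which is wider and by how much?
99% CI is wider by 1.12

df = 69
98% CI: t* = 2.382, (61.89, 71.91), width = 2 · t* · s/√n = 10.02
99% CI: t* = 2.649, (61.33, 72.47), width = 2 · t* · s/√n = 11.14

The 99% CI is wider by 11.14 - 10.02 = 1.12.
Higher confidence requires a wider interval.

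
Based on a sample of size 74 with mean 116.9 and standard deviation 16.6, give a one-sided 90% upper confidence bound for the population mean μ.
μ ≤ 119.40

Upper bound (one-sided):
t* = 1.293 (one-sided for 90%)
Upper bound = x̄ + t* · s/√n = 116.9 + 1.293 · 16.6/√74 = 119.40

We are 90% confident that μ ≤ 119.40.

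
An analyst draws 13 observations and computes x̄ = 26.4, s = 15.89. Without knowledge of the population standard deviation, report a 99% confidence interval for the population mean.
(12.94, 39.86)

t-interval (σ unknown):
df = n - 1 = 12
t* = 3.055 for 99% confidence

Margin of error = t* · s/√n = 3.055 · 15.89/√13 = 13.46

CI: (12.94, 39.86)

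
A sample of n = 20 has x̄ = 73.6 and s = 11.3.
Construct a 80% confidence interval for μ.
(70.24, 76.96)

t-interval (σ unknown):
df = n - 1 = 19
t* = 1.328 for 80% confidence

Margin of error = t* · s/√n = 1.328 · 11.3/√20 = 3.36

CI: (70.24, 76.96)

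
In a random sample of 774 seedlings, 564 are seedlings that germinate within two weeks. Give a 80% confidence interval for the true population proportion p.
(0.708, 0.749)

Proportion CI:
p̂ = 564/774 = 0.72868
SE = √(p̂(1-p̂)/n) = √(0.72868 · 0.27132 / 774) = 0.01598

z* = 1.282
Margin = z* · SE = 1.282 · 0.01598 = 0.0205

CI: 0.72868 ± 0.0205 = (0.708, 0.749)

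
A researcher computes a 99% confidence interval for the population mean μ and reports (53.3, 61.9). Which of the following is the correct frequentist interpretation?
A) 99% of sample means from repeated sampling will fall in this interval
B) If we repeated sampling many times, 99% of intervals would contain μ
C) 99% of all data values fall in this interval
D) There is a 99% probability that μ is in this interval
B

A) Wrong — coverage applies to intervals containing μ, not to future x̄ values.
B) Correct — this is the frequentist long-run coverage interpretation.
C) Wrong — a CI is about the parameter μ, not individual data values.
D) Wrong — μ is fixed; the randomness lives in the interval, not in μ.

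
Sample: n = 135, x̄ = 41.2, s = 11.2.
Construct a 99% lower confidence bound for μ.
μ ≥ 38.93

Lower bound (one-sided):
t* = 2.354 (one-sided for 99%)
Lower bound = x̄ - t* · s/√n = 41.2 - 2.354 · 11.2/√135 = 38.93

We are 99% confident that μ ≥ 38.93.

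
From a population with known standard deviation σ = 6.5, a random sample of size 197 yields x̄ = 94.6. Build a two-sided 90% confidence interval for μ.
(93.84, 95.36)

z-interval (σ known):
z* = 1.645 for 90% confidence

Margin of error = z* · σ/√n = 1.645 · 6.5/√197 = 0.76

CI: (94.6 - 0.76, 94.6 + 0.76) = (93.84, 95.36)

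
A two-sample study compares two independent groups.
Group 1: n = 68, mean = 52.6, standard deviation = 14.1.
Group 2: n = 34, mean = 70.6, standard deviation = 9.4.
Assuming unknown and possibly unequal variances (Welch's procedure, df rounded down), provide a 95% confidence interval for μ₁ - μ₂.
(-22.67, -13.33)

Difference: x̄₁ - x̄₂ = -18.00
SE = √(s₁²/n₁ + s₂²/n₂) = √(14.1²/68 + 9.4²/34) = 2.3500
df = 91.79 → 91 (Welch–Satterthwaite, rounded down)
t* = 1.986

CI: -18.00 ± 1.986 · 2.3500 = -18.00 ± 4.67 = (-22.67, -13.33)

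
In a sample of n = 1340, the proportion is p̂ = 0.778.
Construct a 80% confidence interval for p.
(0.763, 0.793)

Proportion CI:
SE = √(p̂(1-p̂)/n) = √(0.778 · 0.222 / 1340) = 0.01135

z* = 1.282
Margin = z* · SE = 1.282 · 0.01135 = 0.0146

CI: 0.778 ± 0.0146 = (0.763, 0.793)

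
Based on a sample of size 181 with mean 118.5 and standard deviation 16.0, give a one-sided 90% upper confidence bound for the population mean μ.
μ ≤ 120.03

Upper bound (one-sided):
t* = 1.286 (one-sided for 90%)
Upper bound = x̄ + t* · s/√n = 118.5 + 1.286 · 16.0/√181 = 120.03

We are 90% confident that μ ≤ 120.03.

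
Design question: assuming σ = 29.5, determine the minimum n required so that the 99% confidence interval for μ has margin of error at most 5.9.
n ≥ 166

For margin E ≤ 5.9:
n ≥ (z* · σ / E)²
n ≥ (2.576 · 29.5 / 5.9)²
n ≥ 165.89

Minimum n = 166 (rounding up)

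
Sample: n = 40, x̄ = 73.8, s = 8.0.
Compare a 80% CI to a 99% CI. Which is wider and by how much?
99% CI is wider by 3.55

df = 39
80% CI: t* = 1.304, (72.15, 75.45), width = 2 · t* · s/√n = 3.30
99% CI: t* = 2.708, (70.37, 77.23), width = 2 · t* · s/√n = 6.85

The 99% CI is wider by 6.85 - 3.30 = 3.55.
Higher confidence requires a wider interval.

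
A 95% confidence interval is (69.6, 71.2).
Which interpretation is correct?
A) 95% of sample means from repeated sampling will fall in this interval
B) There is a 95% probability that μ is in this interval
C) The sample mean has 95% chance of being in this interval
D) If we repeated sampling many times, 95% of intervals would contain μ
D

A) Wrong — coverage applies to intervals containing μ, not to future x̄ values.
B) Wrong — μ is fixed; the randomness lives in the interval, not in μ.
C) Wrong — x̄ is observed and sits in the interval by construction.
D) Correct — this is the frequentist long-run coverage interpretation.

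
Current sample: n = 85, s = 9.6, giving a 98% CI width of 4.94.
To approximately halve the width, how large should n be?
n ≈ 340

CI width ∝ 1/√n
To reduce width by factor 2, need √n to grow by 2 → need 2² = 4 times as many samples.

Current: n = 85, width = 4.94
New: n = 340, width ≈ 2.43

Width reduced by factor of 4.94/2.43 = 2.03.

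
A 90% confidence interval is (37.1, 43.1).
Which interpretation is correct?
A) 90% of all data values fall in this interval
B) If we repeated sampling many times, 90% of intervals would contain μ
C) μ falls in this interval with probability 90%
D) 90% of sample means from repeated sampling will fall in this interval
B

A) Wrong — a CI is about the parameter μ, not individual data values.
B) Correct — this is the frequentist long-run coverage interpretation.
C) Wrong — μ is fixed; the randomness lives in the interval, not in μ.
D) Wrong — coverage applies to intervals containing μ, not to future x̄ values.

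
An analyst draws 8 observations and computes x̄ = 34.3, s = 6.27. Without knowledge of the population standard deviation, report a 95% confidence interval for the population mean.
(29.06, 39.54)

t-interval (σ unknown):
df = n - 1 = 7
t* = 2.365 for 95% confidence

Margin of error = t* · s/√n = 2.365 · 6.27/√8 = 5.24

CI: (29.06, 39.54)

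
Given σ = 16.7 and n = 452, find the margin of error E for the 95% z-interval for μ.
Margin of error = 1.54

Margin of error = z* · σ/√n
= 1.960 · 16.7/√452
= 1.960 · 16.7/21.2603
= 1.54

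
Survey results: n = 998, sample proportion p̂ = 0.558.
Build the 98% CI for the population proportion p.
(0.521, 0.595)

Proportion CI:
SE = √(p̂(1-p̂)/n) = √(0.558 · 0.442 / 998) = 0.01572

z* = 2.326
Margin = z* · SE = 2.326 · 0.01572 = 0.0366

CI: 0.558 ± 0.0366 = (0.521, 0.595)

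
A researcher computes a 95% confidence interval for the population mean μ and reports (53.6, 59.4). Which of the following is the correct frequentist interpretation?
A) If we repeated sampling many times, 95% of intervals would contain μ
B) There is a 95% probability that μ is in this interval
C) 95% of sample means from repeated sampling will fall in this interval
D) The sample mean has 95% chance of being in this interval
A

A) Correct — this is the frequentist long-run coverage interpretation.
B) Wrong — μ is fixed; the randomness lives in the interval, not in μ.
C) Wrong — coverage applies to intervals containing μ, not to future x̄ values.
D) Wrong — x̄ is observed and sits in the interval by construction.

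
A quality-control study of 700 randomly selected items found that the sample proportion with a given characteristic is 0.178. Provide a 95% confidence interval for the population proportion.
(0.150, 0.206)

Proportion CI:
SE = √(p̂(1-p̂)/n) = √(0.178 · 0.822 / 700) = 0.01446

z* = 1.960
Margin = z* · SE = 1.960 · 0.01446 = 0.0283

CI: 0.178 ± 0.0283 = (0.150, 0.206)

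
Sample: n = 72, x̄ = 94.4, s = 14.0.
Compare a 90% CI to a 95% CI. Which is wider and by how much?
95% CI is wider by 1.08

df = 71
90% CI: t* = 1.667, (91.65, 97.15), width = 2 · t* · s/√n = 5.50
95% CI: t* = 1.994, (91.11, 97.69), width = 2 · t* · s/√n = 6.58

The 95% CI is wider by 6.58 - 5.50 = 1.08.
Higher confidence requires a wider interval.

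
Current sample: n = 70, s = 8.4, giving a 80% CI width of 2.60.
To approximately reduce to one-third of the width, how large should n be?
n ≈ 630

CI width ∝ 1/√n
To reduce width by factor 3, need √n to grow by 3 → need 3² = 9 times as many samples.

Current: n = 70, width = 2.60
New: n = 630, width ≈ 0.86

Width reduced by factor of 2.60/0.86 = 3.02.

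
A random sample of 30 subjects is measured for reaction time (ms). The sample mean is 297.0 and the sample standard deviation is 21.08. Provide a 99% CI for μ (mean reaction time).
(286.39, 307.61)

t-interval (σ unknown):
df = n - 1 = 29
t* = 2.756 for 99% confidence

Margin of error = t* · s/√n = 2.756 · 21.08/√30 = 10.61

CI: (286.39, 307.61)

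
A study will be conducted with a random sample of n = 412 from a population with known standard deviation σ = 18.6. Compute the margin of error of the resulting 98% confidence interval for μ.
Margin of error = 2.13

Margin of error = z* · σ/√n
= 2.326 · 18.6/√412
= 2.326 · 18.6/20.2978
= 2.13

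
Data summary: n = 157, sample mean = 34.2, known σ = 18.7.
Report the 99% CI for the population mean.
(30.36, 38.04)

z-interval (σ known):
z* = 2.576 for 99% confidence

Margin of error = z* · σ/√n = 2.576 · 18.7/√157 = 3.84

CI: (34.2 - 3.84, 34.2 + 3.84) = (30.36, 38.04)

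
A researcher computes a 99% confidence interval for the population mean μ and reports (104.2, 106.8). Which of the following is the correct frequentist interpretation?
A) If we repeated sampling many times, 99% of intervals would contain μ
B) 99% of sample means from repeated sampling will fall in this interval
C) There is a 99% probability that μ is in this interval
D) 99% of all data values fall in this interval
A

A) Correct — this is the frequentist long-run coverage interpretation.
B) Wrong — coverage applies to intervals containing μ, not to future x̄ values.
C) Wrong — μ is fixed; the randomness lives in the interval, not in μ.
D) Wrong — a CI is about the parameter μ, not individual data values.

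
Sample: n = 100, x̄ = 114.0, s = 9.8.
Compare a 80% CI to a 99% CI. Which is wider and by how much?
99% CI is wider by 2.62

df = 99
80% CI: t* = 1.290, (112.74, 115.26), width = 2 · t* · s/√n = 2.53
99% CI: t* = 2.626, (111.43, 116.57), width = 2 · t* · s/√n = 5.15

The 99% CI is wider by 5.15 - 2.53 = 2.62.
Higher confidence requires a wider interval.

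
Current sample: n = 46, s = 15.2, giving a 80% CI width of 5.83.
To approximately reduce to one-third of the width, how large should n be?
n ≈ 414

CI width ∝ 1/√n
To reduce width by factor 3, need √n to grow by 3 → need 3² = 9 times as many samples.

Current: n = 46, width = 5.83
New: n = 414, width ≈ 1.92

Width reduced by factor of 5.83/1.92 = 3.04.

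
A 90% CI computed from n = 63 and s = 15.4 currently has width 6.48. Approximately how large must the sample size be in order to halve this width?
n ≈ 252

CI width ∝ 1/√n
To reduce width by factor 2, need √n to grow by 2 → need 2² = 4 times as many samples.

Current: n = 63, width = 6.48
New: n = 252, width ≈ 3.20

Width reduced by factor of 6.48/3.20 = 2.02.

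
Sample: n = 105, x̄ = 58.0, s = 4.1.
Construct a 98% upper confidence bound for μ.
μ ≤ 58.83

Upper bound (one-sided):
t* = 2.080 (one-sided for 98%)
Upper bound = x̄ + t* · s/√n = 58.0 + 2.080 · 4.1/√105 = 58.83

We are 98% confident that μ ≤ 58.83.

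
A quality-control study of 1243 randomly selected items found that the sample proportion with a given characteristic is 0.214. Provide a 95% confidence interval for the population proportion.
(0.191, 0.237)

Proportion CI:
SE = √(p̂(1-p̂)/n) = √(0.214 · 0.786 / 1243) = 0.01163

z* = 1.960
Margin = z* · SE = 1.960 · 0.01163 = 0.0228

CI: 0.214 ± 0.0228 = (0.191, 0.237)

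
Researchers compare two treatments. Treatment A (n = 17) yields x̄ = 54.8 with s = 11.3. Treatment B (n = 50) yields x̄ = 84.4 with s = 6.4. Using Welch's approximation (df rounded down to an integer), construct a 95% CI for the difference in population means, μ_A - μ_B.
(-35.64, -23.56)

Difference: x̄₁ - x̄₂ = -29.60
SE = √(s₁²/n₁ + s₂²/n₂) = √(11.3²/17 + 6.4²/50) = 2.8862
df = 19.60 → 19 (Welch–Satterthwaite, rounded down)
t* = 2.093

CI: -29.60 ± 2.093 · 2.8862 = -29.60 ± 6.04 = (-35.64, -23.56)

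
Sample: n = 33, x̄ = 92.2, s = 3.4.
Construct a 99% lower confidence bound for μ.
μ ≥ 90.75

Lower bound (one-sided):
t* = 2.449 (one-sided for 99%)
Lower bound = x̄ - t* · s/√n = 92.2 - 2.449 · 3.4/√33 = 90.75

We are 99% confident that μ ≥ 90.75.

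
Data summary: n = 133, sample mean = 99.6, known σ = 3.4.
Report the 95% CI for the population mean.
(99.02, 100.18)

z-interval (σ known):
z* = 1.960 for 95% confidence

Margin of error = z* · σ/√n = 1.960 · 3.4/√133 = 0.58

CI: (99.6 - 0.58, 99.6 + 0.58) = (99.02, 100.18)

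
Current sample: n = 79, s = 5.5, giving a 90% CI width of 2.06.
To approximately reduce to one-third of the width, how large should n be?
n ≈ 711

CI width ∝ 1/√n
To reduce width by factor 3, need √n to grow by 3 → need 3² = 9 times as many samples.

Current: n = 79, width = 2.06
New: n = 711, width ≈ 0.68

Width reduced by factor of 2.06/0.68 = 3.03.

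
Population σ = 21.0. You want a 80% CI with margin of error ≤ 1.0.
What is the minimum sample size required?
n ≥ 725

For margin E ≤ 1.0:
n ≥ (z* · σ / E)²
n ≥ (1.282 · 21.0 / 1.0)²
n ≥ 724.79

Minimum n = 725 (rounding up)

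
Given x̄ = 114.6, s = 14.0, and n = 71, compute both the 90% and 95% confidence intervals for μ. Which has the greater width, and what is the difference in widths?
95% CI is wider by 1.09

df = 70
90% CI: t* = 1.667, (111.83, 117.37), width = 2 · t* · s/√n = 5.54
95% CI: t* = 1.994, (111.29, 117.91), width = 2 · t* · s/√n = 6.63

The 95% CI is wider by 6.63 - 5.54 = 1.09.
Higher confidence requires a wider interval.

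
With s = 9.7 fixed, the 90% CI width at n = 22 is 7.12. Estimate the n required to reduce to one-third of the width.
n ≈ 198

CI width ∝ 1/√n
To reduce width by factor 3, need √n to grow by 3 → need 3² = 9 times as many samples.

Current: n = 22, width = 7.12
New: n = 198, width ≈ 2.28

Width reduced by factor of 7.12/2.28 = 3.12.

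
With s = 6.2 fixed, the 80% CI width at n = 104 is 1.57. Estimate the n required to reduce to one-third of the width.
n ≈ 936

CI width ∝ 1/√n
To reduce width by factor 3, need √n to grow by 3 → need 3² = 9 times as many samples.

Current: n = 104, width = 1.57
New: n = 936, width ≈ 0.52

Width reduced by factor of 1.57/0.52 = 3.02.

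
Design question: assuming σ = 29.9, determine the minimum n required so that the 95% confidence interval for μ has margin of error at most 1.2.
n ≥ 2386

For margin E ≤ 1.2:
n ≥ (z* · σ / E)²
n ≥ (1.960 · 29.9 / 1.2)²
n ≥ 2385.02

Minimum n = 2386 (rounding up)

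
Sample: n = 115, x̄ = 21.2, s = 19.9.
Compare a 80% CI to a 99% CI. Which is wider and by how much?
99% CI is wider by 4.94

df = 114
80% CI: t* = 1.289, (18.81, 23.59), width = 2 · t* · s/√n = 4.78
99% CI: t* = 2.620, (16.34, 26.06), width = 2 · t* · s/√n = 9.72

The 99% CI is wider by 9.72 - 4.78 = 4.94.
Higher confidence requires a wider interval.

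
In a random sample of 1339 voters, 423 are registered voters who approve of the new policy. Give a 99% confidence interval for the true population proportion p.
(0.283, 0.349)

Proportion CI:
p̂ = 423/1339 = 0.31591
SE = √(p̂(1-p̂)/n) = √(0.31591 · 0.68409 / 1339) = 0.01270

z* = 2.576
Margin = z* · SE = 2.576 · 0.01270 = 0.0327

CI: 0.31591 ± 0.0327 = (0.283, 0.349)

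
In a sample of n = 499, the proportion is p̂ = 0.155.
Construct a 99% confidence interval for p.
(0.113, 0.197)

Proportion CI:
SE = √(p̂(1-p̂)/n) = √(0.155 · 0.845 / 499) = 0.01620

z* = 2.576
Margin = z* · SE = 2.576 · 0.01620 = 0.0417

CI: 0.155 ± 0.0417 = (0.113, 0.197)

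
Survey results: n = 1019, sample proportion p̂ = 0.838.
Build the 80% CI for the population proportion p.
(0.823, 0.853)

Proportion CI:
SE = √(p̂(1-p̂)/n) = √(0.838 · 0.162 / 1019) = 0.01154

z* = 1.282
Margin = z* · SE = 1.282 · 0.01154 = 0.0148

CI: 0.838 ± 0.0148 = (0.823, 0.853)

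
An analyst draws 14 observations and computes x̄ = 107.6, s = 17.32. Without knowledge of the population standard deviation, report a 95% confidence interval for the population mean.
(97.60, 117.60)

t-interval (σ unknown):
df = n - 1 = 13
t* = 2.160 for 95% confidence

Margin of error = t* · s/√n = 2.160 · 17.32/√14 = 10.00

CI: (97.60, 117.60)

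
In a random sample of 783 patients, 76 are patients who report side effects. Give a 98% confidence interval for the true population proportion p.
(0.072, 0.122)

Proportion CI:
p̂ = 76/783 = 0.09706
SE = √(p̂(1-p̂)/n) = √(0.09706 · 0.90294 / 783) = 0.01058

z* = 2.326
Margin = z* · SE = 2.326 · 0.01058 = 0.0246

CI: 0.09706 ± 0.0246 = (0.072, 0.122)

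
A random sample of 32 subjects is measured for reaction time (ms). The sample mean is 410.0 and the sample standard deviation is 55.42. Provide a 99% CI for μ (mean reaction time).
(383.12, 436.88)

t-interval (σ unknown):
df = n - 1 = 31
t* = 2.744 for 99% confidence

Margin of error = t* · s/√n = 2.744 · 55.42/√32 = 26.88

CI: (383.12, 436.88)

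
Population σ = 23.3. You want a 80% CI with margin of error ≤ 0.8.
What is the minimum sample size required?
n ≥ 1395

For margin E ≤ 0.8:
n ≥ (z* · σ / E)²
n ≥ (1.282 · 23.3 / 0.8)²
n ≥ 1394.14

Minimum n = 1395 (rounding up)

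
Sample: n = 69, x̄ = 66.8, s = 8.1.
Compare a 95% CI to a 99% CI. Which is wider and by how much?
99% CI is wider by 1.28

df = 68
95% CI: t* = 1.995, (64.85, 68.75), width = 2 · t* · s/√n = 3.89
99% CI: t* = 2.650, (64.22, 69.38), width = 2 · t* · s/√n = 5.17

The 99% CI is wider by 5.17 - 3.89 = 1.28.
Higher confidence requires a wider interval.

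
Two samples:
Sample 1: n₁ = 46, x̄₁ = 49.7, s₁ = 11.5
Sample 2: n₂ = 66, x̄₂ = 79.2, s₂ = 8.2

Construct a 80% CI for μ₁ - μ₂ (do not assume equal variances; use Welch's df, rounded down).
(-32.05, -26.95)

Difference: x̄₁ - x̄₂ = -29.50
SE = √(s₁²/n₁ + s₂²/n₂) = √(11.5²/46 + 8.2²/66) = 1.9733
df = 75.94 → 75 (Welch–Satterthwaite, rounded down)
t* = 1.293

CI: -29.50 ± 1.293 · 1.9733 = -29.50 ± 2.55 = (-32.05, -26.95)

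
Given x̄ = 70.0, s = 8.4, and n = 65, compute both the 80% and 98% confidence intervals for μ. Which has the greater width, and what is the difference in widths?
98% CI is wider by 2.27

df = 64
80% CI: t* = 1.295, (68.65, 71.35), width = 2 · t* · s/√n = 2.70
98% CI: t* = 2.386, (67.51, 72.49), width = 2 · t* · s/√n = 4.97

The 98% CI is wider by 4.97 - 2.70 = 2.27.
Higher confidence requires a wider interval.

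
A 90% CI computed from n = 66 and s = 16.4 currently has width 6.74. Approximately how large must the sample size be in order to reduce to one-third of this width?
n ≈ 594

CI width ∝ 1/√n
To reduce width by factor 3, need √n to grow by 3 → need 3² = 9 times as many samples.

Current: n = 66, width = 6.74
New: n = 594, width ≈ 2.22

Width reduced by factor of 6.74/2.22 = 3.04.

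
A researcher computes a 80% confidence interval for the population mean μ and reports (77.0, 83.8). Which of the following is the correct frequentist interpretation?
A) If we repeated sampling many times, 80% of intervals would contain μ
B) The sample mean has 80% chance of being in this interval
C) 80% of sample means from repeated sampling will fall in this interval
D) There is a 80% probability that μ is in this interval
A

A) Correct — this is the frequentist long-run coverage interpretation.
B) Wrong — x̄ is observed and sits in the interval by construction.
C) Wrong — coverage applies to intervals containing μ, not to future x̄ values.
D) Wrong — μ is fixed; the randomness lives in the interval, not in μ.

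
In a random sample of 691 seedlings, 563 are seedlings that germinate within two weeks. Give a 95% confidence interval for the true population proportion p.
(0.786, 0.844)

Proportion CI:
p̂ = 563/691 = 0.81476
SE = √(p̂(1-p̂)/n) = √(0.81476 · 0.18524 / 691) = 0.01478

z* = 1.960
Margin = z* · SE = 1.960 · 0.01478 = 0.0290

CI: 0.81476 ± 0.0290 = (0.786, 0.844)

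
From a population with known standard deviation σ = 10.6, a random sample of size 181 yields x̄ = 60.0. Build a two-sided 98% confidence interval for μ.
(58.17, 61.83)

z-interval (σ known):
z* = 2.326 for 98% confidence

Margin of error = z* · σ/√n = 2.326 · 10.6/√181 = 1.83

CI: (60.0 - 1.83, 60.0 + 1.83) = (58.17, 61.83)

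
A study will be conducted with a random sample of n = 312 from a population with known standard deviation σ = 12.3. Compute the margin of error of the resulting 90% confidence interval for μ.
Margin of error = 1.15

Margin of error = z* · σ/√n
= 1.645 · 12.3/√312
= 1.645 · 12.3/17.6635
= 1.15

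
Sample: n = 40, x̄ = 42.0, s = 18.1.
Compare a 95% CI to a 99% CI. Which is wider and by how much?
99% CI is wider by 3.92

df = 39
95% CI: t* = 2.023, (36.21, 47.79), width = 2 · t* · s/√n = 11.58
99% CI: t* = 2.708, (34.25, 49.75), width = 2 · t* · s/√n = 15.50

The 99% CI is wider by 15.50 - 11.58 = 3.92.
Higher confidence requires a wider interval.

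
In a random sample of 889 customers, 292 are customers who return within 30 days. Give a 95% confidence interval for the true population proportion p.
(0.298, 0.359)

Proportion CI:
p̂ = 292/889 = 0.32846
SE = √(p̂(1-p̂)/n) = √(0.32846 · 0.67154 / 889) = 0.01575

z* = 1.960
Margin = z* · SE = 1.960 · 0.01575 = 0.0309

CI: 0.32846 ± 0.0309 = (0.298, 0.359)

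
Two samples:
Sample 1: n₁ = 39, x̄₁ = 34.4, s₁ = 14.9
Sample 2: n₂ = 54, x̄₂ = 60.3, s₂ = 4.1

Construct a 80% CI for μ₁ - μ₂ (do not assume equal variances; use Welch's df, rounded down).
(-29.09, -22.71)

Difference: x̄₁ - x̄₂ = -25.90
SE = √(s₁²/n₁ + s₂²/n₂) = √(14.9²/39 + 4.1²/54) = 2.4503
df = 42.18 → 42 (Welch–Satterthwaite, rounded down)
t* = 1.302

CI: -25.90 ± 1.302 · 2.4503 = -25.90 ± 3.19 = (-29.09, -22.71)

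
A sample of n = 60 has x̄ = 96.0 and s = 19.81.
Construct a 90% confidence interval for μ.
(91.73, 100.27)

t-interval (σ unknown):
df = n - 1 = 59
t* = 1.671 for 90% confidence

Margin of error = t* · s/√n = 1.671 · 19.81/√60 = 4.27

CI: (91.73, 100.27)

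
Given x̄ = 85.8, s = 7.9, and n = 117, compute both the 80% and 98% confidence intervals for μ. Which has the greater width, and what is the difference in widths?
98% CI is wider by 1.57

df = 116
80% CI: t* = 1.289, (84.86, 86.74), width = 2 · t* · s/√n = 1.88
98% CI: t* = 2.359, (84.08, 87.52), width = 2 · t* · s/√n = 3.45

The 98% CI is wider by 3.45 - 1.88 = 1.57.
Higher confidence requires a wider interval.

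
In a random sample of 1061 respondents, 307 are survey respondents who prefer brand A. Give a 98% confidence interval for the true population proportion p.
(0.257, 0.322)

Proportion CI:
p̂ = 307/1061 = 0.28935
SE = √(p̂(1-p̂)/n) = √(0.28935 · 0.71065 / 1061) = 0.01392

z* = 2.326
Margin = z* · SE = 2.326 · 0.01392 = 0.0324

CI: 0.28935 ± 0.0324 = (0.257, 0.322)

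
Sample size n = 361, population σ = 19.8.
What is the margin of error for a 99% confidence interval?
Margin of error = 2.68

Margin of error = z* · σ/√n
= 2.576 · 19.8/√361
= 2.576 · 19.8/19.0000
= 2.68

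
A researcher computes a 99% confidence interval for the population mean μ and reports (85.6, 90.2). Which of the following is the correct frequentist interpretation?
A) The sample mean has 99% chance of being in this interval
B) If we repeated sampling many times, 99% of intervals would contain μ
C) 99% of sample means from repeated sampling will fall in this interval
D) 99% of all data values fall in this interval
B

A) Wrong — x̄ is observed and sits in the interval by construction.
B) Correct — this is the frequentist long-run coverage interpretation.
C) Wrong — coverage applies to intervals containing μ, not to future x̄ values.
D) Wrong — a CI is about the parameter μ, not individual data values.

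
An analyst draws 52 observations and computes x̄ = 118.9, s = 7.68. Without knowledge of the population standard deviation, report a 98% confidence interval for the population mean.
(116.34, 121.46)

t-interval (σ unknown):
df = n - 1 = 51
t* = 2.402 for 98% confidence

Margin of error = t* · s/√n = 2.402 · 7.68/√52 = 2.56

CI: (116.34, 121.46)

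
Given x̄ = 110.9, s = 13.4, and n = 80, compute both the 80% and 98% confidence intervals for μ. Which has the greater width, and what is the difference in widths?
98% CI is wider by 3.24

df = 79
80% CI: t* = 1.292, (108.96, 112.84), width = 2 · t* · s/√n = 3.87
98% CI: t* = 2.374, (107.34, 114.46), width = 2 · t* · s/√n = 7.11

The 98% CI is wider by 7.11 - 3.87 = 3.24.
Higher confidence requires a wider interval.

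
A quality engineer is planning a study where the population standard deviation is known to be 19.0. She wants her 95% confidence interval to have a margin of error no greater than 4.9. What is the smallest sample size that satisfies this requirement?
n ≥ 58

For margin E ≤ 4.9:
n ≥ (z* · σ / E)²
n ≥ (1.960 · 19.0 / 4.9)²
n ≥ 57.76

Minimum n = 58 (rounding up)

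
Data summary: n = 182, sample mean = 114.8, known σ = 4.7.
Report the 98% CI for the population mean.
(113.99, 115.61)

z-interval (σ known):
z* = 2.326 for 98% confidence

Margin of error = z* · σ/√n = 2.326 · 4.7/√182 = 0.81

CI: (114.8 - 0.81, 114.8 + 0.81) = (113.99, 115.61)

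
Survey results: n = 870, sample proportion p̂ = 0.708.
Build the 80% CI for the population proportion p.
(0.688, 0.728)

Proportion CI:
SE = √(p̂(1-p̂)/n) = √(0.708 · 0.292 / 870) = 0.01542

z* = 1.282
Margin = z* · SE = 1.282 · 0.01542 = 0.0198

CI: 0.708 ± 0.0198 = (0.688, 0.728)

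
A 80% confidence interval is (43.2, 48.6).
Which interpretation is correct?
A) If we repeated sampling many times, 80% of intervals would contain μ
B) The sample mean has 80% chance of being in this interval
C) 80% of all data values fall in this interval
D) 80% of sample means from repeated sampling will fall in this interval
A

A) Correct — this is the frequentist long-run coverage interpretation.
B) Wrong — x̄ is observed and sits in the interval by construction.
C) Wrong — a CI is about the parameter μ, not individual data values.
D) Wrong — coverage applies to intervals containing μ, not to future x̄ values.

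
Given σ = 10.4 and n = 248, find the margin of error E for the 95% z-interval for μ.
Margin of error = 1.29

Margin of error = z* · σ/√n
= 1.960 · 10.4/√248
= 1.960 · 10.4/15.7480
= 1.29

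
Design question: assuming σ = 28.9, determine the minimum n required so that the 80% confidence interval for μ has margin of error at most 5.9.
n ≥ 40

For margin E ≤ 5.9:
n ≥ (z* · σ / E)²
n ≥ (1.282 · 28.9 / 5.9)²
n ≥ 39.43

Minimum n = 40 (rounding up)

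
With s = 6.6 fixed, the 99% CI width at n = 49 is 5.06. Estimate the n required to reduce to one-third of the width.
n ≈ 441

CI width ∝ 1/√n
To reduce width by factor 3, need √n to grow by 3 → need 3² = 9 times as many samples.

Current: n = 49, width = 5.06
New: n = 441, width ≈ 1.63

Width reduced by factor of 5.06/1.63 = 3.10.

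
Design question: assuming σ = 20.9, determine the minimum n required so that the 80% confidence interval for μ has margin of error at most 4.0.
n ≥ 45

For margin E ≤ 4.0:
n ≥ (z* · σ / E)²
n ≥ (1.282 · 20.9 / 4.0)²
n ≥ 44.87

Minimum n = 45 (rounding up)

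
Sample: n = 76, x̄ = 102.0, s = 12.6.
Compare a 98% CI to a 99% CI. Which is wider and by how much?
99% CI is wider by 0.77

df = 75
98% CI: t* = 2.377, (98.56, 105.44), width = 2 · t* · s/√n = 6.87
99% CI: t* = 2.643, (98.18, 105.82), width = 2 · t* · s/√n = 7.64

The 99% CI is wider by 7.64 - 6.87 = 0.77.
Higher confidence requires a wider interval.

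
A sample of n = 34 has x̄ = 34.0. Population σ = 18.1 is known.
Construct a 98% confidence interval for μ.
(26.78, 41.22)

z-interval (σ known):
z* = 2.326 for 98% confidence

Margin of error = z* · σ/√n = 2.326 · 18.1/√34 = 7.22

CI: (34.0 - 7.22, 34.0 + 7.22) = (26.78, 41.22)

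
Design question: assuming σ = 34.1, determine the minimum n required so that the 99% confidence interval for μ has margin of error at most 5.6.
n ≥ 247

For margin E ≤ 5.6:
n ≥ (z* · σ / E)²
n ≥ (2.576 · 34.1 / 5.6)²
n ≥ 246.05

Minimum n = 247 (rounding up)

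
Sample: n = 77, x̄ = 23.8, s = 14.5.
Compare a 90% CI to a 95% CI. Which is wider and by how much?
95% CI is wider by 1.08

df = 76
90% CI: t* = 1.665, (21.05, 26.55), width = 2 · t* · s/√n = 5.50
95% CI: t* = 1.992, (20.51, 27.09), width = 2 · t* · s/√n = 6.58

The 95% CI is wider by 6.58 - 5.50 = 1.08.
Higher confidence requires a wider interval.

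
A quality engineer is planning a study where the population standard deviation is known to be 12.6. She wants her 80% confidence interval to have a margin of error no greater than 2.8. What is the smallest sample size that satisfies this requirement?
n ≥ 34

For margin E ≤ 2.8:
n ≥ (z* · σ / E)²
n ≥ (1.282 · 12.6 / 2.8)²
n ≥ 33.28

Minimum n = 34 (rounding up)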